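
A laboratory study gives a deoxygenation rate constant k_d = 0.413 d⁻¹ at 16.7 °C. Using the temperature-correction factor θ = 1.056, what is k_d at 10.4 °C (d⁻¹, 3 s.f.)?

k_d ≈ 0.293 d⁻¹

k_d(T₂) = k_d(T₁) · θ^(T₂−T₁) = 0.413 × 1.056^(10.4−16.7)
= 0.413 × 1.056^-6.30 = 0.413 × 0.7094 = 0.2930 d⁻¹.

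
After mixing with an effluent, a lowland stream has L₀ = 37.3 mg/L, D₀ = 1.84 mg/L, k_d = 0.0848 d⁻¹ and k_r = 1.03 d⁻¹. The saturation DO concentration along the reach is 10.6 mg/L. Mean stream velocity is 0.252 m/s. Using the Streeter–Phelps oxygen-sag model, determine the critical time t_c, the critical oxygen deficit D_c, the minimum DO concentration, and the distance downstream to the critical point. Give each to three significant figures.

t_c ≈ 1.80 d; D_c ≈ 2.64 mg/L; min DO ≈ 7.96 mg/L; x_c ≈ 39.1 km

With k_r/k_d = 12.15 and 1 − D₀(k_r−k_d)/(k_d L₀) = 0.4502,
t_c = ln(12.15 × 0.4502) / (1.03 − 0.0848) = ln(5.468) / 0.9452 = 1.699/0.9452 = 1.797 d.
L(t_c) = L₀ e^(−k_d t_c) = 37.3 × 0.8586 = 32.03 mg/L, and at the critical point k_r D_c = k_d L, so D_c = (0.0848/1.03) × 32.03 = 2.637 mg/L.
Minimum DO = C_s − D_c = 10.6 − 2.637 = 7.963 mg/L.
x_c = v t_c = 0.252 m/s × 1.797 d × 86400 s/d = 39130 m ≈ 39.1 km.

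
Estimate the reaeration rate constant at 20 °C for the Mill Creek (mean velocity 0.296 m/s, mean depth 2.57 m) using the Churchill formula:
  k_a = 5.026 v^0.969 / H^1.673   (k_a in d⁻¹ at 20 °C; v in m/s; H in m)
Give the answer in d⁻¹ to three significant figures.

k_a = 5.026 × 0.296^0.969 / 2.57^1.673 = 5.026 × 0.3074 / 4.851 = 0.3185 d⁻¹.

k_a ≈ 0.318 d⁻¹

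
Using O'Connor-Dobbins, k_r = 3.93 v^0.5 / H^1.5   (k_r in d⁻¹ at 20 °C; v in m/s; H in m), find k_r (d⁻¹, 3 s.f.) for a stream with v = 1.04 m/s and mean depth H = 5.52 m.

k_r ≈ 0.309 d⁻¹

k_r = 3.93 × 1.04^0.5 / 5.52^1.5 = 3.93 × 1.020 / 12.97 = 0.3090 d⁻¹.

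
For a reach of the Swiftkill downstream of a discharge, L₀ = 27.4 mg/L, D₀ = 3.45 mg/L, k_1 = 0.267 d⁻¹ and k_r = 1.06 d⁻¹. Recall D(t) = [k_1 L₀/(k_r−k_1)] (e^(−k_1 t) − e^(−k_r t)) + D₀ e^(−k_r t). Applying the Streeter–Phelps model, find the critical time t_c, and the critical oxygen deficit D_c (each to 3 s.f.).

t_c = [1/(k_r−k_1)] ln[(k_r/k_1)(1 − D₀(k_r−k_1)/(k_1 L₀))]
= [1/(1.06−0.267)] ln[(1.06/0.267)(1 − 3.45×0.7930/(0.267×27.4))]
= (1/0.7930) ln[3.970 × 0.6260] = 1.261 × ln(2.485) = 1.261 × 0.9104 = 1.148 d.
L(t_c) = L₀ e^(−k_1 t_c) = 27.4 × 0.7360 = 20.17 mg/L, and at the critical point k_r D_c = k_1 L, so D_c = (0.267/1.06) × 20.17 = 5.080 mg/L.

t_c ≈ 1.15 d; D_c ≈ 5.08 mg/L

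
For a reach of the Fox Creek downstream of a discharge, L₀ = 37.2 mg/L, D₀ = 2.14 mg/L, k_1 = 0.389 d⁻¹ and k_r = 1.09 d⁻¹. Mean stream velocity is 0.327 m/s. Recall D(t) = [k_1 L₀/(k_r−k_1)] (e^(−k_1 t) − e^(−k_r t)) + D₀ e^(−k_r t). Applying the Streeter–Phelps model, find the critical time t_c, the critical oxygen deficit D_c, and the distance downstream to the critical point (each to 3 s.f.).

With k_r/k_1 = 2.802 and 1 − D₀(k_r−k_1)/(k_1 L₀) = 0.8963,
t_c = ln(2.802 × 0.8963) / (1.09 − 0.389) = ln(2.512) / 0.7010 = 0.9209/0.7010 = 1.314 d.
D_c = (k_1/k_r) L₀ e^(−k_1 t_c) = (0.389/1.09) × 37.2 × e^(−0.389×1.314) = 0.3569 × 37.2 × 0.5999 = 7.964 mg/L.
x_c = v t_c = 0.327 m/s × 1.314 d × 86400 s/d = 37120 m ≈ 37.1 km.

t_c ≈ 1.31 d; D_c ≈ 7.96 mg/L; x_c ≈ 37.1 km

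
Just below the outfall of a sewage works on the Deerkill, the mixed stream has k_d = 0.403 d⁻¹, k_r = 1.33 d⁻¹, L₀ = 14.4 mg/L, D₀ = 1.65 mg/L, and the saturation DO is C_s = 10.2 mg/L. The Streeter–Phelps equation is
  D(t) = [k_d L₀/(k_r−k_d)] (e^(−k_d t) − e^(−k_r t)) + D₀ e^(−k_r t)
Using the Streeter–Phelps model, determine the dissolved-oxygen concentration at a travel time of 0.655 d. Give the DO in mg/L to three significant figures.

DO ≈ 7.32 mg/L

k_d L₀/(k_r−k_d) = 0.403×14.4/(1.33−0.403) = 5.803/0.9270 = 6.260 mg/L.
e^(−k_d t) = e^(−0.403×0.6550) = 0.7680; e^(−k_r t) = e^(−1.33×0.6550) = 0.4185.
D = 6.260 × (0.7680 − 0.4185) + 1.65 × 0.4185 = 2.188 + 0.6905 = 2.879 mg/L.
DO = C_s − D = 10.2 − 2.879 = 7.321 mg/L.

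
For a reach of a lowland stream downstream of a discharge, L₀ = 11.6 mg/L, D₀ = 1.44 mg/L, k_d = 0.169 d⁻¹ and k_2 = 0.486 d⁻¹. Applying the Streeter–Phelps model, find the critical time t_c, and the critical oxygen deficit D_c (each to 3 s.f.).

t_c ≈ 2.50 d; D_c ≈ 2.65 mg/L

At the critical point dD/dt = 0, so k_d L₀ e^(−k_d t) = k_2 D. Substituting D(t) from the Streeter–Phelps equation and solving for t gives
t_c = ln[(k_2/k_d)(1 − D₀(k_2−k_d)/(k_d L₀))] / (k_2−k_d).
Here k_2−k_d = 0.3170 d⁻¹ and 1 − D₀(k_2−k_d)/(k_d L₀) = 1 − 1.44×0.3170/(0.169×11.6) = 0.7671, so
t_c = ln(2.876 × 0.7671) / 0.3170 = 0.7912 / 0.3170 = 2.496 d.
D_c = (k_d/k_2) L₀ e^(−k_d t_c) = (0.169/0.486) × 11.6 × e^(−0.169×2.496) = 0.3477 × 11.6 × 0.6558 = 2.646 mg/L.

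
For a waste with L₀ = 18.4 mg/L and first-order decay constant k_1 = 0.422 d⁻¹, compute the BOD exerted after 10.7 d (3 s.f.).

y ≈ 18.2 mg/L

y_t = L₀(1 − e^(−k_1 t)) = 18.4 × (1 − e^(−0.422×10.7))
= 18.4 × (1 − 0.01094) = 18.4 × 0.9891 = 18.20 mg/L.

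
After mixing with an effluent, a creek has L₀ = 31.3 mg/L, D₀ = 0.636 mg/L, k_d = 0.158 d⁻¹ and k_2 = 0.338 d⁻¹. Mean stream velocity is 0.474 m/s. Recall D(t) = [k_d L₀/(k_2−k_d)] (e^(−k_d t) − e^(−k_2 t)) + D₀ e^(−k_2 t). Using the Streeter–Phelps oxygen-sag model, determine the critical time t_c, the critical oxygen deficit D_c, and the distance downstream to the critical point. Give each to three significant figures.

t_c ≈ 4.09 d; D_c ≈ 7.66 mg/L; x_c ≈ 168 km

With k_2/k_d = 2.139 and 1 − D₀(k_2−k_d)/(k_d L₀) = 0.9769,
t_c = ln(2.139 × 0.9769) / (0.338 − 0.158) = ln(2.090) / 0.1800 = 0.7370/0.1800 = 4.095 d.
L(t_c) = L₀ e^(−k_d t_c) = 31.3 × 0.5236 = 16.39 mg/L, and at the critical point k_2 D_c = k_d L, so D_c = (0.158/0.338) × 16.39 = 7.662 mg/L.
x_c = v t_c = 0.474 m/s × 4.095 d × 86400 s/d = 167700 m ≈ 168 km.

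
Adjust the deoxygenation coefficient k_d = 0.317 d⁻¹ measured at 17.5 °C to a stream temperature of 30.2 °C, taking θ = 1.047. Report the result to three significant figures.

k_d(T₂) = k_d(T₁) · θ^(T₂−T₁) = 0.317 × 1.047^(30.2−17.5)
= 0.317 × 1.047^12.7 = 0.317 × 1.792 = 0.5680 d⁻¹.

k_d ≈ 0.568 d⁻¹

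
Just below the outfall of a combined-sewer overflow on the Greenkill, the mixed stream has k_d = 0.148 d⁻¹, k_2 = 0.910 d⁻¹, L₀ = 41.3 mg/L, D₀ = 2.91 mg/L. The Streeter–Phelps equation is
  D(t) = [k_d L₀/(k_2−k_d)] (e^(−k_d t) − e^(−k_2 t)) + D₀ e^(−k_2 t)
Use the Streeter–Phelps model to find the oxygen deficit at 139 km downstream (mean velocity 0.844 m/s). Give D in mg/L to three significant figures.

D ≈ 5.15 mg/L

Travel time t = x/v = 139 km / (0.844 m/s) = 139000 m / 0.844 m/s = 164700 s = 1.906 d.
k_d L₀/(k_2−k_d) = 0.148×41.3/(0.910−0.148) = 6.112/0.7620 = 8.022 mg/L.
e^(−k_d t) = e^(−0.148×1.906) = 0.7542; e^(−k_2 t) = e^(−0.910×1.906) = 0.1765.
D = 8.022 × (0.7542 − 0.1765) + 2.91 × 0.1765 = 4.634 + 0.5135 = 5.148 mg/L.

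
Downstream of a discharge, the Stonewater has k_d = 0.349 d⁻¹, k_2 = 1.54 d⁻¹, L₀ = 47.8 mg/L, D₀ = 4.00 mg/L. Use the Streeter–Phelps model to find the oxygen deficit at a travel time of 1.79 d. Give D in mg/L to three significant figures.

k_d L₀/(k_2−k_d) = 0.349×47.8/(1.54−0.349) = 16.68/1.191 = 14.01 mg/L.
e^(−k_d t) = e^(−0.349×1.790) = 0.5354; e^(−k_2 t) = e^(−1.54×1.790) = 0.06351.
D = 14.01 × (0.5354 − 0.06351) + 4.00 × 0.06351 = 6.610 + 0.2540 = 6.864 mg/L.

D ≈ 6.86 mg/L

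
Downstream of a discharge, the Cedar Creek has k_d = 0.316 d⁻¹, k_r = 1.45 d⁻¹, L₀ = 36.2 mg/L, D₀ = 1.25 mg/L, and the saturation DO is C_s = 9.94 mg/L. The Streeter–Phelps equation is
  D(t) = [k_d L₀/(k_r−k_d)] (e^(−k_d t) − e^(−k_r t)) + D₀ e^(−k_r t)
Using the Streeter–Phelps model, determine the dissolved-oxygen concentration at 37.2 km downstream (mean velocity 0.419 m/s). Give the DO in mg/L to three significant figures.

DO ≈ 4.64 mg/L

Travel time t = x/v = 37.2 km / (0.419 m/s) = 37200 m / 0.419 m/s = 88780 s = 1.028 d.
k_d L₀/(k_r−k_d) = 0.316×36.2/(1.45−0.316) = 11.44/1.134 = 10.09 mg/L.
e^(−k_d t) = e^(−0.316×1.028) = 0.7227; e^(−k_r t) = e^(−1.45×1.028) = 0.2254.
D = 10.09 × (0.7227 − 0.2254) + 1.25 × 0.2254 = 5.017 + 0.2817 = 5.299 mg/L.
DO = C_s − D = 9.94 − 5.299 = 4.641 mg/L.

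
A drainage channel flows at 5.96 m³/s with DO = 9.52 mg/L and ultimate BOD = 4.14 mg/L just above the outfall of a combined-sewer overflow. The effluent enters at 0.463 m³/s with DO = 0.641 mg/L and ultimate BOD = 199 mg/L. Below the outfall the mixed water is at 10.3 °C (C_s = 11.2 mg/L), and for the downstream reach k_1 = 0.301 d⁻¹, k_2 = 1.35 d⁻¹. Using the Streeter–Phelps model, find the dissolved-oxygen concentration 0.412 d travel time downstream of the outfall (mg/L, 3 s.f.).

DO ≈ 8.25 mg/L

Mixed DO = (5.96×9.52 + 0.463×0.641)/(5.96+0.463) = 57.04/6.423 = 8.880 mg/L.
Mixed L₀ = (5.96×4.14 + 0.463×199)/(6.423) = 116.8/6.423 = 18.19 mg/L.
Initial deficit D₀ = C_s − DO₀ = 11.2 − 8.880 = 2.320 mg/L.
D(0.412) = [0.301×18.19/(1.35−0.301)](e^(−0.301×0.412) − e^(−1.35×0.412)) + 2.320 e^(−1.35×0.412)
= 5.218 × (0.8834 − 0.5734) + 2.320 × 0.5734 = 2.948 mg/L.
DO = 11.2 − 2.948 = 8.252 mg/L.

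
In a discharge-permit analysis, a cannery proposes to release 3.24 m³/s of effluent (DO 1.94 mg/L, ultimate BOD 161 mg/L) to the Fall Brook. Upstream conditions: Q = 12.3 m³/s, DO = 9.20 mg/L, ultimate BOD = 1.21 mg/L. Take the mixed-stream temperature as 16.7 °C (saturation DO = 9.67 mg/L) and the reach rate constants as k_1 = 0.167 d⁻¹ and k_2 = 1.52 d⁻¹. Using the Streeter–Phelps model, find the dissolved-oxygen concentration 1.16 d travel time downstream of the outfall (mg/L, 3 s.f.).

Mixed DO = (12.3×9.20 + 3.24×1.94)/(12.3+3.24) = 119.4/15.54 = 7.686 mg/L.
Mixed L₀ = (12.3×1.21 + 3.24×161)/(15.54) = 536.5/15.54 = 34.53 mg/L.
Initial deficit D₀ = C_s − DO₀ = 9.67 − 7.686 = 1.984 mg/L.
D(1.16) = [0.167×34.53/(1.52−0.167)](e^(−0.167×1.16) − e^(−1.52×1.16)) + 1.984 e^(−1.52×1.16)
= 4.261 × (0.8239 − 0.1715) + 1.984 × 0.1715 = 3.120 mg/L.
DO = 9.67 − 3.120 = 6.550 mg/L.

DO ≈ 6.55 mg/L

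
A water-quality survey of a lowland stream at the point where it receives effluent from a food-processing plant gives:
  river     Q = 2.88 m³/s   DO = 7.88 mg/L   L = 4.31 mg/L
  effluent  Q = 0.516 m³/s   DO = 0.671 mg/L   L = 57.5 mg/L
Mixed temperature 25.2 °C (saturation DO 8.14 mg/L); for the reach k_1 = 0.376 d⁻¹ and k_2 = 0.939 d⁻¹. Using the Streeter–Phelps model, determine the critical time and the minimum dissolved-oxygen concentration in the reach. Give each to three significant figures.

Mixed DO = (2.88×7.88 + 0.516×0.671)/(2.88+0.516) = 23.04/3.396 = 6.785 mg/L.
Mixed L₀ = (2.88×4.31 + 0.516×57.5)/(3.396) = 42.08/3.396 = 12.39 mg/L.
Initial deficit D₀ = C_s − DO₀ = 8.14 − 6.785 = 1.355 mg/L.
t_c = (1/0.5630) ln[(0.939/0.376)(1 − 1.355×0.5630/(0.376×12.39))] = 1.776 × ln(2.088) = 1.308 d.
D_c = (0.376/0.939) × 12.39 × e^(−0.376×1.308) = 0.4004 × 12.39 × 0.6115 = 3.034 mg/L.
Minimum DO = 8.14 − 3.034 = 5.106 mg/L.

t_c ≈ 1.31 d; minimum DO ≈ 5.11 mg/L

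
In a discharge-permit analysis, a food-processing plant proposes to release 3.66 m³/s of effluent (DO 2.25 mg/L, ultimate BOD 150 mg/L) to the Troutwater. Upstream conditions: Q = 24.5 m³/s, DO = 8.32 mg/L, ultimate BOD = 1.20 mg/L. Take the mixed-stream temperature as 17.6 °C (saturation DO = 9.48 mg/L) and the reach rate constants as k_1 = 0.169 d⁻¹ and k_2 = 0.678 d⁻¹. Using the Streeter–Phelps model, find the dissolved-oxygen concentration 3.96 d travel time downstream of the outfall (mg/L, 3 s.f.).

Mixed DO = (24.5×8.32 + 3.66×2.25)/(24.5+3.66) = 212.1/28.16 = 7.531 mg/L.
Mixed L₀ = (24.5×1.20 + 3.66×150)/(28.16) = 578.4/28.16 = 20.54 mg/L.
Initial deficit D₀ = C_s − DO₀ = 9.48 − 7.531 = 1.949 mg/L.
D(3.96) = [0.169×20.54/(0.678−0.169)](e^(−0.169×3.96) − e^(−0.678×3.96)) + 1.949 e^(−0.678×3.96)
= 6.820 × (0.5121 − 0.06823) + 1.949 × 0.06823 = 3.160 mg/L.
DO = 9.48 − 3.160 = 6.320 mg/L.

DO ≈ 6.32 mg/L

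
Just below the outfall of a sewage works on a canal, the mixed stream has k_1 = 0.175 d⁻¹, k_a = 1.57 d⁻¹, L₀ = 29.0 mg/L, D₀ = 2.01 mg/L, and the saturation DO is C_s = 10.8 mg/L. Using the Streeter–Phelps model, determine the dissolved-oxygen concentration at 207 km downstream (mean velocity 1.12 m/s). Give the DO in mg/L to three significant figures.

Travel time t = x/v = 207 km / (1.12 m/s) = 207000 m / 1.12 m/s = 184800 s = 2.139 d.
k_1 L₀/(k_a−k_1) = 0.175×29.0/(1.57−0.175) = 5.075/1.395 = 3.638 mg/L.
e^(−k_1 t) = e^(−0.175×2.139) = 0.6877; e^(−k_a t) = e^(−1.57×2.139) = 0.03479.
D = 3.638 × (0.6877 − 0.03479) + 2.01 × 0.03479 = 2.375 + 0.06993 = 2.445 mg/L.
DO = C_s − D = 10.8 − 2.445 = 8.355 mg/L.

DO ≈ 8.35 mg/L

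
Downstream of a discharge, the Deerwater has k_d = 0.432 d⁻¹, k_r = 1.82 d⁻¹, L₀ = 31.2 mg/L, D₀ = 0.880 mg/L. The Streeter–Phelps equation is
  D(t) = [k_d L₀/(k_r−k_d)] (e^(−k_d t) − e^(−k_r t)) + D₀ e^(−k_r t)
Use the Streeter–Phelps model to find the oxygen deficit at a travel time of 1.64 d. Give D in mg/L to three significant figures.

k_d L₀/(k_r−k_d) = 0.432×31.2/(1.82−0.432) = 13.48/1.388 = 9.711 mg/L.
e^(−k_d t) = e^(−0.432×1.640) = 0.4924; e^(−k_r t) = e^(−1.82×1.640) = 0.05055.
D = 9.711 × (0.4924 − 0.05055) + 0.880 × 0.05055 = 4.291 + 0.04448 = 4.335 mg/L.

D ≈ 4.34 mg/L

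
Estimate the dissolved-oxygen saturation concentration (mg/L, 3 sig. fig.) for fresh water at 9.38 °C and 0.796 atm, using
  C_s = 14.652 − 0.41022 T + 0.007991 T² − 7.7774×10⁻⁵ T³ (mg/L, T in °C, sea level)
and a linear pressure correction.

At sea level: C_s = 14.652 − 0.41022×9.38 + 0.007991×9.38² − 7.7774×10⁻⁵×9.38³ = 11.44 mg/L.
Pressure correction: C_s' = 11.44 × 0.796 = 9.109 mg/L.

C_s ≈ 9.11 mg/L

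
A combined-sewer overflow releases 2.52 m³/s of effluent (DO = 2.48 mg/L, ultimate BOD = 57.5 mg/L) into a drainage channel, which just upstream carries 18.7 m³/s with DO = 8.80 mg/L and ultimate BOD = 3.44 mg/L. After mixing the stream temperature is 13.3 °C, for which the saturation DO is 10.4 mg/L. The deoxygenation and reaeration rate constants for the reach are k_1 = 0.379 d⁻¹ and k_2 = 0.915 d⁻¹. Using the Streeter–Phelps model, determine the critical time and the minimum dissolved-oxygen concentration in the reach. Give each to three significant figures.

Mixed DO = (18.7×8.80 + 2.52×2.48)/(18.7+2.52) = 170.8/21.22 = 8.049 mg/L.
Mixed L₀ = (18.7×3.44 + 2.52×57.5)/(21.22) = 209.2/21.22 = 9.860 mg/L.
Initial deficit D₀ = C_s − DO₀ = 10.4 − 8.049 = 2.351 mg/L.
t_c = (1/0.5360) ln[(0.915/0.379)(1 − 2.351×0.5360/(0.379×9.860))] = 1.866 × ln(1.600) = 0.8772 d.
D_c = (0.379/0.915) × 9.860 × e^(−0.379×0.8772) = 0.4142 × 9.860 × 0.7172 = 2.929 mg/L.
Minimum DO = 10.4 − 2.929 = 7.471 mg/L.

t_c ≈ 0.877 d; minimum DO ≈ 7.47 mg/L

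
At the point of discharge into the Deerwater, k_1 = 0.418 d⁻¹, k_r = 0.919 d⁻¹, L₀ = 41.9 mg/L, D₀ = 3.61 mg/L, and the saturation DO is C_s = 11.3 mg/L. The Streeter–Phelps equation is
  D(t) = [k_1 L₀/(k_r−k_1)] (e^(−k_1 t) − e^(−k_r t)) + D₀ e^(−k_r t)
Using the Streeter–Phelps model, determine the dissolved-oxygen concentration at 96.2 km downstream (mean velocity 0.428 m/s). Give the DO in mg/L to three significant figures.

Travel time t = x/v = 96.2 km / (0.428 m/s) = 96200 m / 0.428 m/s = 224800 s = 2.601 d.
k_1 L₀/(k_r−k_1) = 0.418×41.9/(0.919−0.418) = 17.51/0.5010 = 34.96 mg/L.
e^(−k_1 t) = e^(−0.418×2.601) = 0.3371; e^(−k_r t) = e^(−0.919×2.601) = 0.09156.
D = 34.96 × (0.3371 − 0.09156) + 3.61 × 0.09156 = 8.583 + 0.3305 = 8.914 mg/L.
DO = C_s − D = 11.3 − 8.914 = 2.386 mg/L.

DO ≈ 2.39 mg/L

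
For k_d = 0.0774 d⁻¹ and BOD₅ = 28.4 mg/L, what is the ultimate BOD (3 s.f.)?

BOD₅ = L₀(1 − e^(−5k_d)) ⇒ L₀ = BOD₅ / (1 − e^(−5×0.0774))
= 28.4 / (1 − 0.6791) = 28.4 / 0.3209 = 88.50 mg/L.

L₀ ≈ 88.5 mg/L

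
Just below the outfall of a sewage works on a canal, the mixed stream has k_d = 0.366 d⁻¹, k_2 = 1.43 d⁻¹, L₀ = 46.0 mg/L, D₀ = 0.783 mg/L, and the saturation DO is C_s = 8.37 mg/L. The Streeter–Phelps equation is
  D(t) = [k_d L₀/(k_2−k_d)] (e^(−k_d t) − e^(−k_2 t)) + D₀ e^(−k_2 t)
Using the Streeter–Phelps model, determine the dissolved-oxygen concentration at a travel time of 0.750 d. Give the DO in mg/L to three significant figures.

DO ≈ 1.49 mg/L

k_d L₀/(k_2−k_d) = 0.366×46.0/(1.43−0.366) = 16.84/1.064 = 15.82 mg/L.
e^(−k_d t) = e^(−0.366×0.7500) = 0.7600; e^(−k_2 t) = e^(−1.43×0.7500) = 0.3422.
D = 15.82 × (0.7600 − 0.3422) + 0.783 × 0.3422 = 6.611 + 0.2679 = 6.879 mg/L.
DO = C_s − D = 8.37 − 6.879 = 1.491 mg/L.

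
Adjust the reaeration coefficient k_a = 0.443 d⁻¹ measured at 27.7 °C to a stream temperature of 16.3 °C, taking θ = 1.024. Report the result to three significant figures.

k_a(T₂) = k_a(T₁) · θ^(T₂−T₁) = 0.443 × 1.024^(16.3−27.7)
= 0.443 × 1.024^-11.4 = 0.443 × 0.7631 = 0.3381 d⁻¹.

k_a ≈ 0.338 d⁻¹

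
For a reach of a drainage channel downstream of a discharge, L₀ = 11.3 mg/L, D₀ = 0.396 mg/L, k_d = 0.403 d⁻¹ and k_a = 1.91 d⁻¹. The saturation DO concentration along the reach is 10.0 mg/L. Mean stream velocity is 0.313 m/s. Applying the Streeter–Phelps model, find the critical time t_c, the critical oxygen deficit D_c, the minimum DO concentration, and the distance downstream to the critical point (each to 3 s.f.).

t_c ≈ 0.939 d; D_c ≈ 1.63 mg/L; min DO ≈ 8.37 mg/L; x_c ≈ 25.4 km

With k_a/k_d = 4.739 and 1 − D₀(k_a−k_d)/(k_d L₀) = 0.8690,
t_c = ln(4.739 × 0.8690) / (1.91 − 0.403) = ln(4.118) / 1.507 = 1.415/1.507 = 0.9393 d.
L(t_c) = L₀ e^(−k_d t_c) = 11.3 × 0.6849 = 7.739 mg/L, and at the critical point k_a D_c = k_d L, so D_c = (0.403/1.91) × 7.739 = 1.633 mg/L.
Minimum DO = C_s − D_c = 10.0 − 1.633 = 8.367 mg/L.
x_c = v t_c = 0.313 m/s × 0.9393 d × 86400 s/d = 25400 m ≈ 25.4 km.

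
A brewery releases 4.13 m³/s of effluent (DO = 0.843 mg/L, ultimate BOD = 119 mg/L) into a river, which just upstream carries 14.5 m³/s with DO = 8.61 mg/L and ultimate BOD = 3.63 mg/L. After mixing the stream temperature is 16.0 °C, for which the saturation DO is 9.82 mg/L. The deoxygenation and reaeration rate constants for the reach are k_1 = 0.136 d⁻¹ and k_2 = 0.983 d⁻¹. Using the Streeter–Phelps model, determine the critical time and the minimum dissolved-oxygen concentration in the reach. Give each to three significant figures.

Mixed DO = (14.5×8.61 + 4.13×0.843)/(14.5+4.13) = 128.3/18.63 = 6.888 mg/L.
Mixed L₀ = (14.5×3.63 + 4.13×119)/(18.63) = 544.1/18.63 = 29.21 mg/L.
Initial deficit D₀ = C_s − DO₀ = 9.82 − 6.888 = 2.932 mg/L.
t_c = (1/0.8470) ln[(0.983/0.136)(1 − 2.932×0.8470/(0.136×29.21))] = 1.181 × ln(2.709) = 1.177 d.
D_c = (0.136/0.983) × 29.21 × e^(−0.136×1.177) = 0.1384 × 29.21 × 0.8521 = 3.443 mg/L.
Minimum DO = 9.82 − 3.443 = 6.377 mg/L.

t_c ≈ 1.18 d; minimum DO ≈ 6.38 mg/L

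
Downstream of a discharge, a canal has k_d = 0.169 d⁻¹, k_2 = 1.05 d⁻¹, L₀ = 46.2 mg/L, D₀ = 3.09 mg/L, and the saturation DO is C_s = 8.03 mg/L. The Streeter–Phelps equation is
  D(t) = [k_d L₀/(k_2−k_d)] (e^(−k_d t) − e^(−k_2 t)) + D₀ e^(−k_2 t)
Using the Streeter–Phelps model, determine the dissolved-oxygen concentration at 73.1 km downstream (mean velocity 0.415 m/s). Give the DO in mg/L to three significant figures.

Travel time t = x/v = 73.1 km / (0.415 m/s) = 73100 m / 0.415 m/s = 176100 s = 2.039 d.
k_d L₀/(k_2−k_d) = 0.169×46.2/(1.05−0.169) = 7.808/0.8810 = 8.862 mg/L.
e^(−k_d t) = e^(−0.169×2.039) = 0.7085; e^(−k_2 t) = e^(−1.05×2.039) = 0.1176.
D = 8.862 × (0.7085 − 0.1176) + 3.09 × 0.1176 = 5.237 + 0.3633 = 5.601 mg/L.
DO = C_s − D = 8.03 − 5.601 = 2.429 mg/L.

DO ≈ 2.43 mg/L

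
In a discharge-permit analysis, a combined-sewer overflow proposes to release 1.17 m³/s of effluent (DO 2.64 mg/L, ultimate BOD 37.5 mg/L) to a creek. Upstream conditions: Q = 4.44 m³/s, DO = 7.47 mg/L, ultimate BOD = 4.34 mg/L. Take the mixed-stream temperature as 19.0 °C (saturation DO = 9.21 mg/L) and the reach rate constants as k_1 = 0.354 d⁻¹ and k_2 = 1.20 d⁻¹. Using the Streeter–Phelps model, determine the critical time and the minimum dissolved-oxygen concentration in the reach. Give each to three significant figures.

Mixed DO = (4.44×7.47 + 1.17×2.64)/(4.44+1.17) = 36.26/5.610 = 6.463 mg/L.
Mixed L₀ = (4.44×4.34 + 1.17×37.5)/(5.610) = 63.14/5.610 = 11.26 mg/L.
Initial deficit D₀ = C_s − DO₀ = 9.21 − 6.463 = 2.747 mg/L.
t_c = (1/0.8460) ln[(1.20/0.354)(1 − 2.747×0.8460/(0.354×11.26))] = 1.182 × ln(1.412) = 0.4082 d.
D_c = (0.354/1.20) × 11.26 × e^(−0.354×0.4082) = 0.2950 × 11.26 × 0.8654 = 2.874 mg/L.
Minimum DO = 9.21 − 2.874 = 6.336 mg/L.

t_c ≈ 0.408 d; minimum DO ≈ 6.34 mg/L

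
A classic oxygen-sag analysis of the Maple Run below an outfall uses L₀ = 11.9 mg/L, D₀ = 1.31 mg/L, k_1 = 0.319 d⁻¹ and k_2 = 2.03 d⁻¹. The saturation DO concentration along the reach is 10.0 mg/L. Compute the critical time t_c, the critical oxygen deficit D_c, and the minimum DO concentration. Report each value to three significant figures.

t_c = [1/(k_2−k_1)] ln[(k_2/k_1)(1 − D₀(k_2−k_1)/(k_1 L₀))]
= [1/(2.03−0.319)] ln[(2.03/0.319)(1 − 1.31×1.711/(0.319×11.9))]
= (1/1.711) ln[6.364 × 0.4095] = 0.5845 × ln(2.606) = 0.5845 × 0.9579 = 0.5598 d.
D_c = (k_1/k_2) L₀ e^(−k_1 t_c) = (0.319/2.03) × 11.9 × e^(−0.319×0.5598) = 0.1571 × 11.9 × 0.8364 = 1.564 mg/L.
Minimum DO = C_s − D_c = 10.0 − 1.564 = 8.436 mg/L.

t_c ≈ 0.560 d; D_c ≈ 1.56 mg/L; min DO ≈ 8.44 mg/L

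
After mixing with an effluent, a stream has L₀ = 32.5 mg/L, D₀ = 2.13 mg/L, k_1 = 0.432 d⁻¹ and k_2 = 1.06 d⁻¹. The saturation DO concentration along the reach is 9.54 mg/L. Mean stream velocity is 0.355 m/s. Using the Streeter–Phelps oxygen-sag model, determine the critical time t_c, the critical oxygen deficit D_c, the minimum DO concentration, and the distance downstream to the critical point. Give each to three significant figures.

At the critical point dD/dt = 0, so k_1 L₀ e^(−k_1 t) = k_2 D. Substituting D(t) from the Streeter–Phelps equation and solving for t gives
t_c = ln[(k_2/k_1)(1 − D₀(k_2−k_1)/(k_1 L₀))] / (k_2−k_1).
Here k_2−k_1 = 0.6280 d⁻¹ and 1 − D₀(k_2−k_1)/(k_1 L₀) = 1 − 2.13×0.6280/(0.432×32.5) = 0.9047, so
t_c = ln(2.454 × 0.9047) / 0.6280 = 0.7975 / 0.6280 = 1.270 d.
D_c = (k_1/k_2) L₀ e^(−k_1 t_c) = (0.432/1.06) × 32.5 × e^(−0.432×1.270) = 0.4075 × 32.5 × 0.5778 = 7.653 mg/L.
Minimum DO = C_s − D_c = 9.54 − 7.653 = 1.887 mg/L.
x_c = v t_c = 0.355 m/s × 1.270 d × 86400 s/d = 38950 m ≈ 38.9 km.

t_c ≈ 1.27 d; D_c ≈ 7.65 mg/L; min DO ≈ 1.89 mg/L; x_c ≈ 38.9 km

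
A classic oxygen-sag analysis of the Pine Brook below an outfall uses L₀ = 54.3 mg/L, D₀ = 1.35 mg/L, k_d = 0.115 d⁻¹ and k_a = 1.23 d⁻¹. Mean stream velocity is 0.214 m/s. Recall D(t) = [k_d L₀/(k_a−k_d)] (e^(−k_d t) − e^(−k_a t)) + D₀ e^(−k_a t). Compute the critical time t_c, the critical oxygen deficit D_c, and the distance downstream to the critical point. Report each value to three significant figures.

With k_a/k_d = 10.70 and 1 − D₀(k_a−k_d)/(k_d L₀) = 0.7589,
t_c = ln(10.70 × 0.7589) / (1.23 − 0.115) = ln(8.117) / 1.115 = 2.094/1.115 = 1.878 d.
L(t_c) = L₀ e^(−k_d t_c) = 54.3 × 0.8058 = 43.75 mg/L, and at the critical point k_a D_c = k_d L, so D_c = (0.115/1.23) × 43.75 = 4.091 mg/L.
x_c = v t_c = 0.214 m/s × 1.878 d × 86400 s/d = 34720 m ≈ 34.7 km.

t_c ≈ 1.88 d; D_c ≈ 4.09 mg/L; x_c ≈ 34.7 km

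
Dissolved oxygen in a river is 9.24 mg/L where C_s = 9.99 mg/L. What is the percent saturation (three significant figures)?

92.5 % saturation

% saturation = C/C_s × 100 = 9.24/9.99 × 100 = 92.5 %.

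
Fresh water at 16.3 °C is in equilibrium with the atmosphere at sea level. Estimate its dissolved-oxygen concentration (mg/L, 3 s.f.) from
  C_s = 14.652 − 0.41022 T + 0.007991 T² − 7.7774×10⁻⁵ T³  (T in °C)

C_s = 14.652 − 0.41022×16.3 + 0.007991×16.3² − 7.7774×10⁻⁵×16.3³ = 9.752 mg/L.

C_s ≈ 9.75 mg/L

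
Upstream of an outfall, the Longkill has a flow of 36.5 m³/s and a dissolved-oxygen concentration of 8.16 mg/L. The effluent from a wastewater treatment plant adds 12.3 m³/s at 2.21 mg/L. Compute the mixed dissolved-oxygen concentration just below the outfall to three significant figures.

6.66 mg/L

Flow-weighted mixing: C = (Q_r C_r + Q_w C_w)/(Q_r + Q_w)
= (36.5×8.16 + 12.3×2.21)/(36.5 + 12.3) = 325.0/48.80 = 6.660 mg/L.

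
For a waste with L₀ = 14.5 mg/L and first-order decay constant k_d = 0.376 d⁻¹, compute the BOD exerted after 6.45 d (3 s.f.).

y ≈ 13.2 mg/L

y_t = L₀(1 − e^(−k_d t)) = 14.5 × (1 − e^(−0.376×6.45))
= 14.5 × (1 − 0.08846) = 14.5 × 0.9115 = 13.22 mg/L.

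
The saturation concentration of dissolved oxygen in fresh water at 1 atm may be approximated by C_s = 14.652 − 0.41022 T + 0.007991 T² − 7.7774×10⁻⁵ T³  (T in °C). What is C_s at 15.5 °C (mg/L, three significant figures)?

C_s ≈ 9.92 mg/L

C_s = 14.652 − 0.41022×15.5 + 0.007991×15.5² − 7.7774×10⁻⁵×15.5³ = 9.924 mg/L.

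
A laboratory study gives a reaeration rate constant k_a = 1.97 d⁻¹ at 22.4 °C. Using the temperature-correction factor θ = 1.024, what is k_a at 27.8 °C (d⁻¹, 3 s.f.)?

k_a(T₂) = k_a(T₁) · θ^(T₂−T₁) = 1.97 × 1.024^(27.8−22.4)
= 1.97 × 1.024^5.40 = 1.97 × 1.137 = 2.239 d⁻¹.

k_a ≈ 2.24 d⁻¹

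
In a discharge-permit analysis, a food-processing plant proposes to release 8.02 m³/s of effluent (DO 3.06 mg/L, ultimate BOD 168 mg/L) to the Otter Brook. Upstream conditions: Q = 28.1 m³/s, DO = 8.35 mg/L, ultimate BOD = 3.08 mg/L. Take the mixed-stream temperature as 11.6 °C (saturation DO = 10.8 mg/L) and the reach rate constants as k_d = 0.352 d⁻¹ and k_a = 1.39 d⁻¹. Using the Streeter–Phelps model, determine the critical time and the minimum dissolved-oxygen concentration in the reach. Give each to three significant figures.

t_c ≈ 1.02 d; minimum DO ≈ 3.78 mg/L

Mixed DO = (28.1×8.35 + 8.02×3.06)/(28.1+8.02) = 259.2/36.12 = 7.175 mg/L.
Mixed L₀ = (28.1×3.08 + 8.02×168)/(36.12) = 1434/36.12 = 39.70 mg/L.
Initial deficit D₀ = C_s − DO₀ = 10.8 − 7.175 = 3.625 mg/L.
t_c = (1/1.038) ln[(1.39/0.352)(1 − 3.625×1.038/(0.352×39.70))] = 0.9634 × ln(2.886) = 1.021 d.
D_c = (0.352/1.39) × 39.70 × e^(−0.352×1.021) = 0.2532 × 39.70 × 0.6981 = 7.018 mg/L.
Minimum DO = 10.8 − 7.018 = 3.782 mg/L.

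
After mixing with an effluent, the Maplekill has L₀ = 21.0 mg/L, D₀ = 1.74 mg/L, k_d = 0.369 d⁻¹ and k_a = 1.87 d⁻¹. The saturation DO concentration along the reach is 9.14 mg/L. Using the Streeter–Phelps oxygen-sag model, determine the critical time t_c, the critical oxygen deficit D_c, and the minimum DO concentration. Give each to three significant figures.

t_c ≈ 0.807 d; D_c ≈ 3.08 mg/L; min DO ≈ 6.06 mg/L

At the critical point dD/dt = 0, so k_d L₀ e^(−k_d t) = k_a D. Substituting D(t) from the Streeter–Phelps equation and solving for t gives
t_c = ln[(k_a/k_d)(1 − D₀(k_a−k_d)/(k_d L₀))] / (k_a−k_d).
Here k_a−k_d = 1.501 d⁻¹ and 1 − D₀(k_a−k_d)/(k_d L₀) = 1 − 1.74×1.501/(0.369×21.0) = 0.6630, so
t_c = ln(5.068 × 0.6630) / 1.501 = 1.212 / 1.501 = 0.8074 d.
L(t_c) = L₀ e^(−k_d t_c) = 21.0 × 0.7424 = 15.59 mg/L, and at the critical point k_a D_c = k_d L, so D_c = (0.369/1.87) × 15.59 = 3.076 mg/L.
Minimum DO = C_s − D_c = 9.14 − 3.076 = 6.064 mg/L.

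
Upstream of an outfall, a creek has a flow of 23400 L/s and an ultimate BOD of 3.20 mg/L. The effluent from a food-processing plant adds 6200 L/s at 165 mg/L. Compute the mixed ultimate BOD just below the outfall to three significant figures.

37.1 mg/L

Flow-weighted mixing: C = (Q_r C_r + Q_w C_w)/(Q_r + Q_w)
= (23400×3.20 + 6200×165)/(23400 + 6200) = 1.098×10^6/29600 = 37.09 mg/L.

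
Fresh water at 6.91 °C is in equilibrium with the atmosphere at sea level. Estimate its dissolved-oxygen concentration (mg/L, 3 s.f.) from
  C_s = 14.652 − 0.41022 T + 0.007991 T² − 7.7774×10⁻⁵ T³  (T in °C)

C_s = 14.652 − 0.41022×6.91 + 0.007991×6.91² − 7.7774×10⁻⁵×6.91³ = 12.17 mg/L.

C_s ≈ 12.2 mg/L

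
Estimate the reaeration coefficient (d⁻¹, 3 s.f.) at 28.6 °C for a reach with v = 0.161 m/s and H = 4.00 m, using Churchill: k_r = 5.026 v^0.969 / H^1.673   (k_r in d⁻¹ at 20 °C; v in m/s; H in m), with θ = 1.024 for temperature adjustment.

k_r(20) = 5.026 × 0.161^0.969 / 4.00^1.673 = 5.026 × 0.1704 / 10.17 = 0.08422 d⁻¹.
k_r(28.6) = 0.08422 × 1.024^(28.6−20) = 0.08422 × 1.226 = 0.1033 d⁻¹.

k_r ≈ 0.103 d⁻¹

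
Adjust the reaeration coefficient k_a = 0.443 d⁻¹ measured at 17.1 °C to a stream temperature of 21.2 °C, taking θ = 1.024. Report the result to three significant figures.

k_a ≈ 0.488 d⁻¹

k_a(T₂) = k_a(T₁) · θ^(T₂−T₁) = 0.443 × 1.024^(21.2−17.1)
= 0.443 × 1.024^4.10 = 0.443 × 1.102 = 0.4882 d⁻¹.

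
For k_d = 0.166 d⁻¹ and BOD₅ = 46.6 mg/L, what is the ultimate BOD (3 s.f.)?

L₀ ≈ 82.6 mg/L

BOD₅ = L₀(1 − e^(−5k_d)) ⇒ L₀ = BOD₅ / (1 − e^(−5×0.166))
= 46.6 / (1 − 0.4360) = 46.6 / 0.5640 = 82.63 mg/L.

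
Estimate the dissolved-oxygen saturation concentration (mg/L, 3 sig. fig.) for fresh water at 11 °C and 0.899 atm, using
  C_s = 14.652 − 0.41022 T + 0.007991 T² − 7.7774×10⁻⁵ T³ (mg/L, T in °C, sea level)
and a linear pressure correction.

C_s ≈ 9.89 mg/L

At sea level: C_s = 14.652 − 0.41022×11 + 0.007991×11² − 7.7774×10⁻⁵×11³ = 11.00 mg/L.
Pressure correction: C_s' = 11.00 × 0.899 = 9.892 mg/L.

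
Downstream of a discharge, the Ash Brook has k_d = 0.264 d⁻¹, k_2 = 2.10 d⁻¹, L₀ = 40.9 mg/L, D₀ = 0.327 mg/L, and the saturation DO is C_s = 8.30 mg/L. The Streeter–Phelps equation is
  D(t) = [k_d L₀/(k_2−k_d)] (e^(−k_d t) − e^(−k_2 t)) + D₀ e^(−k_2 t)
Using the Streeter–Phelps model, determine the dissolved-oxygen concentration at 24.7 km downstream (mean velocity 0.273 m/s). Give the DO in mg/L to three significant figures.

DO ≈ 4.46 mg/L

Travel time t = x/v = 24.7 km / (0.273 m/s) = 24700 m / 0.273 m/s = 90480 s = 1.047 d.
k_d L₀/(k_2−k_d) = 0.264×40.9/(2.10−0.264) = 10.80/1.836 = 5.881 mg/L.
e^(−k_d t) = e^(−0.264×1.047) = 0.7585; e^(−k_2 t) = e^(−2.10×1.047) = 0.1109.
D = 5.881 × (0.7585 − 0.1109) + 0.327 × 0.1109 = 3.808 + 0.03627 = 3.845 mg/L.
DO = C_s − D = 8.30 − 3.845 = 4.455 mg/L.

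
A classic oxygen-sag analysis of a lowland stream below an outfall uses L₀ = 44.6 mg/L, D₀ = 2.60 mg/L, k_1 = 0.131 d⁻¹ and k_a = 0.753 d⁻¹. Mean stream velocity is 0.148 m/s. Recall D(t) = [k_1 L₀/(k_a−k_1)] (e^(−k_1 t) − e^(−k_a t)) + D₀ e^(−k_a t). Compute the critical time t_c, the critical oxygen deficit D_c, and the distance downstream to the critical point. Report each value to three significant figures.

With k_a/k_1 = 5.748 and 1 − D₀(k_a−k_1)/(k_1 L₀) = 0.7232,
t_c = ln(5.748 × 0.7232) / (0.753 − 0.131) = ln(4.157) / 0.6220 = 1.425/0.6220 = 2.291 d.
D_c = (k_1/k_a) L₀ e^(−k_1 t_c) = (0.131/0.753) × 44.6 × e^(−0.131×2.291) = 0.1740 × 44.6 × 0.7408 = 5.748 mg/L.
x_c = v t_c = 0.148 m/s × 2.291 d × 86400 s/d = 29290 m ≈ 29.3 km.

t_c ≈ 2.29 d; D_c ≈ 5.75 mg/L; x_c ≈ 29.3 km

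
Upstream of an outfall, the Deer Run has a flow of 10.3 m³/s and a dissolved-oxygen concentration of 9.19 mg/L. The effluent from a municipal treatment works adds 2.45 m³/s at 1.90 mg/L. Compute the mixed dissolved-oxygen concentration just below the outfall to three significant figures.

7.79 mg/L

Flow-weighted mixing: C = (Q_r C_r + Q_w C_w)/(Q_r + Q_w)
= (10.3×9.19 + 2.45×1.90)/(10.3 + 2.45) = 99.31/12.75 = 7.789 mg/L.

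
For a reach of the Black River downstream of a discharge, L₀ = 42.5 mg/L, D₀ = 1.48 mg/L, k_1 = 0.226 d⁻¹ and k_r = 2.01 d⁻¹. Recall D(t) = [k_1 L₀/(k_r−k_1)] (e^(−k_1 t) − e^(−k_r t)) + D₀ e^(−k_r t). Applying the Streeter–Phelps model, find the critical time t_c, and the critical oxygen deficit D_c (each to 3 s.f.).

At the critical point dD/dt = 0, so k_1 L₀ e^(−k_1 t) = k_r D. Substituting D(t) from the Streeter–Phelps equation and solving for t gives
t_c = ln[(k_r/k_1)(1 − D₀(k_r−k_1)/(k_1 L₀))] / (k_r−k_1).
Here k_r−k_1 = 1.784 d⁻¹ and 1 − D₀(k_r−k_1)/(k_1 L₀) = 1 − 1.48×1.784/(0.226×42.5) = 0.7251, so
t_c = ln(8.894 × 0.7251) / 1.784 = 1.864 / 1.784 = 1.045 d.
L(t_c) = L₀ e^(−k_1 t_c) = 42.5 × 0.7897 = 33.56 mg/L, and at the critical point k_r D_c = k_1 L, so D_c = (0.226/2.01) × 33.56 = 3.774 mg/L.

t_c ≈ 1.04 d; D_c ≈ 3.77 mg/L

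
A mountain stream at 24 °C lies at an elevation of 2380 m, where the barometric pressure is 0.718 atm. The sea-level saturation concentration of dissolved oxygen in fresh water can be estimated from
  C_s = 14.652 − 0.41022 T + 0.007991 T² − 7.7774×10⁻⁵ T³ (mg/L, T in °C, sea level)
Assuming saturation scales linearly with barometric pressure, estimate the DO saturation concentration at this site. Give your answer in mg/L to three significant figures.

C_s ≈ 5.98 mg/L

At sea level: C_s = 14.652 − 0.41022×24 + 0.007991×24² − 7.7774×10⁻⁵×24³ = 8.334 mg/L.
Pressure correction: C_s' = 8.334 × 0.718 = 5.984 mg/L.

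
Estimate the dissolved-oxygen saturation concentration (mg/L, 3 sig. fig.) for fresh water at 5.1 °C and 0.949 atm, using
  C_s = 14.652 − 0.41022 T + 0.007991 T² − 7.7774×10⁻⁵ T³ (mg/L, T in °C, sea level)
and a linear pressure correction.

At sea level: C_s = 14.652 − 0.41022×5.1 + 0.007991×5.1² − 7.7774×10⁻⁵×5.1³ = 12.76 mg/L.
Pressure correction: C_s' = 12.76 × 0.949 = 12.11 mg/L.

C_s ≈ 12.1 mg/L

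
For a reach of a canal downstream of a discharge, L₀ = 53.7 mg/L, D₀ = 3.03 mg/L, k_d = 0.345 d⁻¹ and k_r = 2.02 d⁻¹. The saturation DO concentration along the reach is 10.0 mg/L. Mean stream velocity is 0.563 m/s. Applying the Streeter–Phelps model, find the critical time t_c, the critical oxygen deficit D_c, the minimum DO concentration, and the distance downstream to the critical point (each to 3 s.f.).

t_c = [1/(k_r−k_d)] ln[(k_r/k_d)(1 − D₀(k_r−k_d)/(k_d L₀))]
= [1/(2.02−0.345)] ln[(2.02/0.345)(1 − 3.03×1.675/(0.345×53.7))]
= (1/1.675) ln[5.855 × 0.7261] = 0.5970 × ln(4.251) = 0.5970 × 1.447 = 0.8640 d.
L(t_c) = L₀ e^(−k_d t_c) = 53.7 × 0.7422 = 39.86 mg/L, and at the critical point k_r D_c = k_d L, so D_c = (0.345/2.02) × 39.86 = 6.808 mg/L.
Minimum DO = C_s − D_c = 10.0 − 6.808 = 3.192 mg/L.
x_c = v t_c = 0.563 m/s × 0.8640 d × 86400 s/d = 42030 m ≈ 42.0 km.

t_c ≈ 0.864 d; D_c ≈ 6.81 mg/L; min DO ≈ 3.19 mg/L; x_c ≈ 42.0 km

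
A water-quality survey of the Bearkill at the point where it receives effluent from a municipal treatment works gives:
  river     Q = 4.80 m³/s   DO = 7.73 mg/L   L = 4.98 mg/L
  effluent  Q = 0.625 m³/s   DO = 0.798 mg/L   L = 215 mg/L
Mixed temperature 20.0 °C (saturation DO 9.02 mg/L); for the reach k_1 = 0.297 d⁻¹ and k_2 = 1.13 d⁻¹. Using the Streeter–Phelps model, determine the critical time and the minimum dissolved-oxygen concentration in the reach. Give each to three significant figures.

t_c ≈ 1.34 d; minimum DO ≈ 3.86 mg/L

Mixed DO = (4.80×7.73 + 0.625×0.798)/(4.80+0.625) = 37.60/5.425 = 6.931 mg/L.
Mixed L₀ = (4.80×4.98 + 0.625×215)/(5.425) = 158.3/5.425 = 29.18 mg/L.
Initial deficit D₀ = C_s − DO₀ = 9.02 − 6.931 = 2.089 mg/L.
t_c = (1/0.8330) ln[(1.13/0.297)(1 − 2.089×0.8330/(0.297×29.18))] = 1.200 × ln(3.041) = 1.335 d.
D_c = (0.297/1.13) × 29.18 × e^(−0.297×1.335) = 0.2628 × 29.18 × 0.6727 = 5.158 mg/L.
Minimum DO = 9.02 − 5.158 = 3.862 mg/L.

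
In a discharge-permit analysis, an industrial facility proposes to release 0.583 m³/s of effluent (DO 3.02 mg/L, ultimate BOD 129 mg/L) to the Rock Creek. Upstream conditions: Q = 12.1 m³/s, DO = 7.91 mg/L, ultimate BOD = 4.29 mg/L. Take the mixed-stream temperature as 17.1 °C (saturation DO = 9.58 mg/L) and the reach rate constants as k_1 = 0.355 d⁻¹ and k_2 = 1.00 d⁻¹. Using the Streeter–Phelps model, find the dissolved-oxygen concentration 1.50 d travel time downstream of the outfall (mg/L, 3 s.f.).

Mixed DO = (12.1×7.91 + 0.583×3.02)/(12.1+0.583) = 97.47/12.68 = 7.685 mg/L.
Mixed L₀ = (12.1×4.29 + 0.583×129)/(12.68) = 127.1/12.68 = 10.02 mg/L.
Initial deficit D₀ = C_s − DO₀ = 9.58 − 7.685 = 1.895 mg/L.
D(1.50) = [0.355×10.02/(1.00−0.355)](e^(−0.355×1.50) − e^(−1.00×1.50)) + 1.895 e^(−1.00×1.50)
= 5.516 × (0.5871 − 0.2231) + 1.895 × 0.2231 = 2.431 mg/L.
DO = 9.58 − 2.431 = 7.149 mg/L.

DO ≈ 7.15 mg/L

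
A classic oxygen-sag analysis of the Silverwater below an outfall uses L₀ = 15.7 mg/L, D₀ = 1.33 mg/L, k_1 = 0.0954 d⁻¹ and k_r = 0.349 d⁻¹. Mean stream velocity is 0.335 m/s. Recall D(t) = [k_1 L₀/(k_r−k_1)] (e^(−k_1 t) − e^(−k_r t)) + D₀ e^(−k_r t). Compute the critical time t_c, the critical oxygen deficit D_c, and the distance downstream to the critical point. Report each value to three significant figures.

With k_r/k_1 = 3.658 and 1 − D₀(k_r−k_1)/(k_1 L₀) = 0.7748,
t_c = ln(3.658 × 0.7748) / (0.349 − 0.0954) = ln(2.834) / 0.2536 = 1.042/0.2536 = 4.108 d.
L(t_c) = L₀ e^(−k_1 t_c) = 15.7 × 0.6758 = 10.61 mg/L, and at the critical point k_r D_c = k_1 L, so D_c = (0.0954/0.349) × 10.61 = 2.900 mg/L.
x_c = v t_c = 0.335 m/s × 4.108 d × 86400 s/d = 118900 m ≈ 119 km.

t_c ≈ 4.11 d; D_c ≈ 2.90 mg/L; x_c ≈ 119 km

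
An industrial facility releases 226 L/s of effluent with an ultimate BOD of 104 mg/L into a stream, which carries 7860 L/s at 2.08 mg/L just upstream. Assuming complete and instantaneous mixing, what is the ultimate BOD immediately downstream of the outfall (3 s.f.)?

4.93 mg/L

Flow-weighted mixing: C = (Q_r C_r + Q_w C_w)/(Q_r + Q_w)
= (7860×2.08 + 226×104)/(7860 + 226) = 39850/8086 = 4.929 mg/L.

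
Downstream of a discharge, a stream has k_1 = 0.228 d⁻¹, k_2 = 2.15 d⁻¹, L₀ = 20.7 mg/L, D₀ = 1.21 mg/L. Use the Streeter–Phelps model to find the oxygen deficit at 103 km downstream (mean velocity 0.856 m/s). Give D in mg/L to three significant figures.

D ≈ 1.73 mg/L

Travel time t = x/v = 103 km / (0.856 m/s) = 103000 m / 0.856 m/s = 120300 s = 1.393 d.
k_1 L₀/(k_2−k_1) = 0.228×20.7/(2.15−0.228) = 4.720/1.922 = 2.456 mg/L.
e^(−k_1 t) = e^(−0.228×1.393) = 0.7279; e^(−k_2 t) = e^(−2.15×1.393) = 0.05007.
D = 2.456 × (0.7279 − 0.05007) + 1.21 × 0.05007 = 1.665 + 0.06059 = 1.725 mg/L.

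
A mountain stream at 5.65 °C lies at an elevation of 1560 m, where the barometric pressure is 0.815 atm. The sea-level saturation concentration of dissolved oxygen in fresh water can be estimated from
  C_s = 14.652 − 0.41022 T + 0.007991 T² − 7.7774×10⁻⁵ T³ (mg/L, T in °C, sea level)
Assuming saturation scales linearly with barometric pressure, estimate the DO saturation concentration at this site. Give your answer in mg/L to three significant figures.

C_s ≈ 10.2 mg/L

At sea level: C_s = 14.652 − 0.41022×5.65 + 0.007991×5.65² − 7.7774×10⁻⁵×5.65³ = 12.58 mg/L.
Pressure correction: C_s' = 12.58 × 0.815 = 10.25 mg/L.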